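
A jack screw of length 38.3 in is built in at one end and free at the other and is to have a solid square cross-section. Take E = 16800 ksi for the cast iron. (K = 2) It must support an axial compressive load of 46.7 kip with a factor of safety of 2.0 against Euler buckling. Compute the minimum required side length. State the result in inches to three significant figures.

a ≈ 2.51 in

Required P_cr = n·P = 2.0 × 46.7 = 93.40 kip
L_e = K·L = 2 × 38.3 = 76.60 in
Required I = P_cr·L_e²/(π²E) = 9.340×10^4 × 76.60² / (π² × 1.68×10^7) = 3.305 in⁴
Solid square: I = a⁴/12  ⇒  a = (12I)^(1/4) = (12×3.305)^(1/4) = 2.51 in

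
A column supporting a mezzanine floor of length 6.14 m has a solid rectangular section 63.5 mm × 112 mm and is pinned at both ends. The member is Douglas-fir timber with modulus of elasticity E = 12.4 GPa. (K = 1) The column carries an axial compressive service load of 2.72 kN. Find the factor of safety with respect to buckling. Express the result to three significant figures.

Buckling occurs about the weak axis: I_min = h·b³/12 with b = 63.5 mm (the shorter side).
I_min = 112×63.5³/12 = 2.390×10^6 mm⁴
I = 2.390×10^6 mm⁴ = 2.390×10^-6 m⁴
Effective length L_e = K·L = 1 × 6.14 = 6.140 m
P_cr = π²EI / L_e² = π² × 12.4×10⁹ × 2.390×10^-6 / 6.140² = 7.758×10^3 N
Factor of safety n = P_cr / P = 7.7579 / 2.72 = 2.85

n ≈ 2.85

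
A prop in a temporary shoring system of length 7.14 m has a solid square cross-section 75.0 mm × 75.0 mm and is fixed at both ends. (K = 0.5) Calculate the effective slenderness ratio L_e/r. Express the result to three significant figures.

I = a⁴/12 = 75.0⁴/12 = 2.637×10^6 mm⁴
A = 5.625×10^3 mm²;  r_min = √(I/A) = √(2.637×10^6/5.625×10^3) = 21.65 mm
L_e = K·L = 0.5 × 7.14 m = 3.570 m = 3570.0 mm
λ = L_e / r_min = 3570.0 / 21.65 = 165

λ ≈ 165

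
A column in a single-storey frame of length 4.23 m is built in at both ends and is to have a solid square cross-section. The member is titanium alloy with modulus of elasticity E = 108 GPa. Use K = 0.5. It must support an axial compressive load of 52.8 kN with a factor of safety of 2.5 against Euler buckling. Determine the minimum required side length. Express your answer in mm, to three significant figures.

a ≈ 50.8 mm

Required P_cr = n·P = 2.5 × 52.8 = 132.0 kN
L_e = K·L = 0.5 × 4.23 = 2.115 m
Required I = P_cr·L_e²/(π²E) = 1.320×10^5 × 2.115² / (π² × 1.08×10^11) = 5.540×10^-7 m⁴
I_req = 5.540×10^5 mm⁴
Solid square: I = a⁴/12  ⇒  a = (12I)^(1/4) = (12×5.540×10^5)^(1/4) = 50.8 mm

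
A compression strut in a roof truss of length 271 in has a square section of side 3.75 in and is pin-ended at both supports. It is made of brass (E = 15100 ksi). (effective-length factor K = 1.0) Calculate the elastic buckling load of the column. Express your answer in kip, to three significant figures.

P_cr ≈ 33.4 kip

I = a⁴/12 = 3.75⁴/12 = 16.48 in⁴
Effective length L_e = K·L = 1 × 271 = 271.0 in
P_cr = π²EI / L_e² = π² × 15100×10³ × 16.48 / 271.0² = 3.344×10^4 lb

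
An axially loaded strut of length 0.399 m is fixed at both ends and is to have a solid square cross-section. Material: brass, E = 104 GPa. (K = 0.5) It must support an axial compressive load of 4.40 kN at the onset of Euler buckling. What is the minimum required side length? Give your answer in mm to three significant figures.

a ≈ 6.73 mm

L_e = K·L = 0.5 × 0.399 = 0.1995 m
Required I = P_cr·L_e²/(π²E) = 4.400×10^3 × 0.1995² / (π² × 1.04×10^11) = 1.706×10^-10 m⁴
I_req = 170.6 mm⁴
Solid square: I = a⁴/12  ⇒  a = (12I)^(1/4) = (12×170.6)^(1/4) = 6.73 mm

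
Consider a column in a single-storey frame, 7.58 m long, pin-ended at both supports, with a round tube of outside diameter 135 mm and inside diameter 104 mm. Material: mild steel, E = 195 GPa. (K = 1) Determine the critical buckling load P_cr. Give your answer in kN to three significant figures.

P_cr ≈ 354 kN

d_o = 135 mm, d_i = 104 mm
I = π(d_o⁴ − d_i⁴)/64 = π(135⁴ − 104.0⁴)/64 = 1.056×10^7 mm⁴
I = 1.056×10^7 mm⁴ = 1.056×10^-5 m⁴
Effective length L_e = K·L = 1 × 7.58 = 7.580 m
P_cr = π²EI / L_e² = π² × 195×10⁹ × 1.056×10^-5 / 7.580² = 3.538×10^5 N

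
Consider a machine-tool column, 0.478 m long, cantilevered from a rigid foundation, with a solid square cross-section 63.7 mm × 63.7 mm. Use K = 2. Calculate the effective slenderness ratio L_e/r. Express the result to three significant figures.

For a square r = a/√12 = 63.7/√12 = 18.39 mm
L_e = K·L = 2 × 0.478 m = 0.9560 m = 956.00 mm
λ = L_e / r_min = 956.00 / 18.39 = 52.0

λ ≈ 52.0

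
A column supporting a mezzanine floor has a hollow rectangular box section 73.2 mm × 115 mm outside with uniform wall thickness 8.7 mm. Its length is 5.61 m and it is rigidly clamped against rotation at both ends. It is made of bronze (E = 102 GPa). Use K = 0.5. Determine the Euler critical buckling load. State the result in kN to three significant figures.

P_cr ≈ 300 kN

Inner dimensions: h_i = 115 − 2×8.7 = 97.60 mm, b_i = 73.2 − 2×8.7 = 55.80 mm
Weak-axis I_min = (h_o·b_o³ − h_i·b_i³)/12 with b_o = 73.2, b_i = 55.80 mm (shorter outer/inner sides).
I_min = (115×73.2³ − 97.60×55.80³)/12 = 2.346×10^6 mm⁴
I = 2.346×10^6 mm⁴ = 2.346×10^-6 m⁴
Effective length L_e = K·L = 0.5 × 5.61 = 2.805 m
P_cr = π²EI / L_e² = π² × 102×10⁹ × 2.346×10^-6 / 2.805² = 3.001×10^5 N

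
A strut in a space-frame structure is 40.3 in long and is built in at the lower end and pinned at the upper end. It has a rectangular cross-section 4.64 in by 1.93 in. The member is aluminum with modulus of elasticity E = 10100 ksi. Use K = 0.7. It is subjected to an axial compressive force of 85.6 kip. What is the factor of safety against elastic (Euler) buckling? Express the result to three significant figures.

n ≈ 4.07

Buckling occurs about the weak axis: I_min = h·b³/12 with b = 1.93 in (the shorter side).
I_min = 4.64×1.93³/12 = 2.780 in⁴
Effective length L_e = K·L = 0.7 × 40.3 = 28.21 in
P_cr = π²EI / L_e² = π² × 10100×10³ × 2.780 / 28.21² = 3.482×10^5 lb
Factor of safety n = P_cr / P = 348.20 / 85.6 = 4.07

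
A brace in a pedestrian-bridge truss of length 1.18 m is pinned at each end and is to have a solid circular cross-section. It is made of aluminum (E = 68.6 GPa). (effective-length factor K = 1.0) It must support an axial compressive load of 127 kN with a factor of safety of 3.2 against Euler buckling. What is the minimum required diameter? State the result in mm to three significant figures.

d ≈ 64.2 mm

Required P_cr = n·P = 3.2 × 127 = 406.4 kN
L_e = K·L = 1 × 1.18 = 1.180 m
Required I = P_cr·L_e²/(π²E) = 4.064×10^5 × 1.180² / (π² × 6.86×10^10) = 8.358×10^-7 m⁴
I_req = 8.358×10^5 mm⁴
Solid circle: I = πd⁴/64  ⇒  d = (64I/π)^(1/4) = (64×8.358×10^5/π)^(1/4) = 64.2 mm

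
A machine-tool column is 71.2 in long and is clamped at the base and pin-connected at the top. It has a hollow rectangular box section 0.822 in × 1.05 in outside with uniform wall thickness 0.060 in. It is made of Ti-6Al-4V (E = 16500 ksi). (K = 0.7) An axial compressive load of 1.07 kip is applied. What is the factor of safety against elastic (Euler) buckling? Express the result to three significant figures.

Inner dimensions: h_i = 1.05 − 2×0.060 = 0.9300 in, b_i = 0.822 − 2×0.060 = 0.7020 in
Weak-axis I_min = (h_o·b_o³ − h_i·b_i³)/12 with b_o = 0.822, b_i = 0.7020 in (shorter outer/inner sides).
I_min = (1.05×0.822³ − 0.9300×0.7020³)/12 = 2.179×10^-2 in⁴
Effective length L_e = K·L = 0.7 × 71.2 = 49.84 in
P_cr = π²EI / L_e² = π² × 16500×10³ × 2.179×10^-2 / 49.84² = 1.428×10^3 lb
Factor of safety n = P_cr / P = 1.4284 / 1.07 = 1.33

n ≈ 1.33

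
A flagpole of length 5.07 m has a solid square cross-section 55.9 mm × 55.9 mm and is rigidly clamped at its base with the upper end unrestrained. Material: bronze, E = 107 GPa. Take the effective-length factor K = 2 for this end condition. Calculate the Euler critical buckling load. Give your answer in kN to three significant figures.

P_cr ≈ 8.36 kN

I = a⁴/12 = 55.9⁴/12 = 8.137×10^5 mm⁴
I = 8.137×10^5 mm⁴ = 8.137×10^-7 m⁴
Effective length L_e = K·L = 2 × 5.07 = 10.14 m
P_cr = π²EI / L_e² = π² × 107×10⁹ × 8.137×10^-7 / 10.14² = 8.357×10^3 N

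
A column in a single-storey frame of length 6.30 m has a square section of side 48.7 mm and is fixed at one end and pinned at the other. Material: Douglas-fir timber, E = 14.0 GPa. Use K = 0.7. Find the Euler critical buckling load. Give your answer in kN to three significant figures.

P_cr ≈ 3.33 kN

I = a⁴/12 = 48.7⁴/12 = 4.687×10^5 mm⁴
I = 4.687×10^5 mm⁴ = 4.687×10^-7 m⁴
Effective length L_e = K·L = 0.7 × 6.30 = 4.410 m
P_cr = π²EI / L_e² = π² × 14.0×10⁹ × 4.687×10^-7 / 4.410² = 3.330×10^3 N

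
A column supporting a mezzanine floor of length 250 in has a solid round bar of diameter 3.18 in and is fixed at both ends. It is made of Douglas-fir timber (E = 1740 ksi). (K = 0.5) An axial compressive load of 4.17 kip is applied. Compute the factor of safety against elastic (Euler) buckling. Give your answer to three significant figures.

I = πd⁴/64 = π×3.18⁴/64 = 5.020 in⁴
Effective length L_e = K·L = 0.5 × 250 = 125.0 in
P_cr = π²EI / L_e² = π² × 1740×10³ × 5.020 / 125.0² = 5.517×10^3 lb
Factor of safety n = P_cr / P = 5.5171 / 4.17 = 1.32

n ≈ 1.32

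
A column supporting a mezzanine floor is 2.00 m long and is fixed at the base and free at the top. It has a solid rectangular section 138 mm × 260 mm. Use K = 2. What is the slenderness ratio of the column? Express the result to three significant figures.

λ ≈ 100

Buckling occurs about the weak axis: I_min = h·b³/12 with b = 138 mm (the shorter side).
I_min = 260×138³/12 = 5.694×10^7 mm⁴
A = 3.588×10^4 mm²;  r_min = √(I/A) = √(5.694×10^7/3.588×10^4) = 39.84 mm
L_e = K·L = 2 × 2.00 m = 4.000 m = 4000.0 mm
λ = L_e / r_min = 4000.0 / 39.84 = 100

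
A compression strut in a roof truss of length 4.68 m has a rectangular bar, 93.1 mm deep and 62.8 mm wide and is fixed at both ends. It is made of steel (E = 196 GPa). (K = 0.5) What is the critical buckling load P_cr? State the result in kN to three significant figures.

P_cr ≈ 679 kN

Buckling occurs about the weak axis: I_min = h·b³/12 with b = 62.8 mm (the shorter side).
I_min = 93.1×62.8³/12 = 1.922×10^6 mm⁴
I = 1.922×10^6 mm⁴ = 1.922×10^-6 m⁴
Effective length L_e = K·L = 0.5 × 4.68 = 2.340 m
P_cr = π²EI / L_e² = π² × 196×10⁹ × 1.922×10^-6 / 2.340² = 6.788×10^5 N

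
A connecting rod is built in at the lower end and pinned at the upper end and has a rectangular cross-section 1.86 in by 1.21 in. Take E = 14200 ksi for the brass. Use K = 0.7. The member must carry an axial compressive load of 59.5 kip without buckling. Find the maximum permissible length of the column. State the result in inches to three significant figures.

L_max ≈ 36.3 in

Buckling occurs about the weak axis: I_min = h·b³/12 with b = 1.21 in (the shorter side).
I_min = 1.86×1.21³/12 = 0.2746 in⁴
At the buckling limit P_cr = P = 5.950×10^4 lb
From P_cr = π²EI/(K·L)²:  L = (1/K)·√(π²EI/P_cr) = (1/0.7)·√(π²×1.42×10^7×0.2746/5.950×10^4)
L = 36.3 in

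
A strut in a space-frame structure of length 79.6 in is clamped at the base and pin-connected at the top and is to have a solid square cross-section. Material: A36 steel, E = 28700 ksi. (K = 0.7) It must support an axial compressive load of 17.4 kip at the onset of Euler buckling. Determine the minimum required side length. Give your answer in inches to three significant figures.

L_e = K·L = 0.7 × 79.6 = 55.72 in
Required I = P_cr·L_e²/(π²E) = 1.740×10^4 × 55.72² / (π² × 2.87×10^7) = 0.1907 in⁴
Solid square: I = a⁴/12  ⇒  a = (12I)^(1/4) = (12×0.1907)^(1/4) = 1.23 in

a ≈ 1.23 in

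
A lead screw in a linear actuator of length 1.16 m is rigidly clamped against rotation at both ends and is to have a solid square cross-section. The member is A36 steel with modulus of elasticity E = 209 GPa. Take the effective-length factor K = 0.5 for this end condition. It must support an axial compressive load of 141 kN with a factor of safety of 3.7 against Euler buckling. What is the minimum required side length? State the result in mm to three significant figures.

a ≈ 31.8 mm

Required P_cr = n·P = 3.7 × 141 = 521.7 kN
L_e = K·L = 0.5 × 1.16 = 0.5800 m
Required I = P_cr·L_e²/(π²E) = 5.217×10^5 × 0.5800² / (π² × 2.09×10^11) = 8.508×10^-8 m⁴
I_req = 8.508×10^4 mm⁴
Solid square: I = a⁴/12  ⇒  a = (12I)^(1/4) = (12×8.508×10^4)^(1/4) = 31.8 mm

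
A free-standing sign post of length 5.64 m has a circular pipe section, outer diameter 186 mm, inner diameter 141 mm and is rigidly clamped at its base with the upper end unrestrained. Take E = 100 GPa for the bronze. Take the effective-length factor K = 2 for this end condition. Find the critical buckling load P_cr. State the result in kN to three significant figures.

P_cr ≈ 305 kN

d_o = 186 mm, d_i = 141 mm
I = π(d_o⁴ − d_i⁴)/64 = π(186⁴ − 141.0⁴)/64 = 3.935×10^7 mm⁴
I = 3.935×10^7 mm⁴ = 3.935×10^-5 m⁴
Effective length L_e = K·L = 2 × 5.64 = 11.28 m
P_cr = π²EI / L_e² = π² × 100×10⁹ × 3.935×10^-5 / 11.28² = 3.052×10^5 N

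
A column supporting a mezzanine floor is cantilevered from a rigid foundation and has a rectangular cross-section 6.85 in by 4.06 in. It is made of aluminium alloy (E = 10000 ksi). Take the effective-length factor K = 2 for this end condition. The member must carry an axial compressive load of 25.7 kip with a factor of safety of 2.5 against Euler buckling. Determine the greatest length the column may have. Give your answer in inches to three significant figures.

L_max ≈ 121 in

Buckling occurs about the weak axis: I_min = h·b³/12 with b = 4.06 in (the shorter side).
I_min = 6.85×4.06³/12 = 38.20 in⁴
Required critical load P_cr = n·P = 2.5 × 25.7 = 64.25 kip = 6.425×10^4 lb
From P_cr = π²EI/(K·L)²:  L = (1/K)·√(π²EI/P_cr) = (1/2)·√(π²×1.00×10^7×38.20/6.425×10^4)
L = 121 in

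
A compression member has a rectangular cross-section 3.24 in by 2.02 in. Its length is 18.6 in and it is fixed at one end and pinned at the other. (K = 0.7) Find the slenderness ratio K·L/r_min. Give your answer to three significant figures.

λ ≈ 22.3

For a rectangle r_min = b/√12 = 2.02/√12 = 0.5831 in
L_e = K·L = 0.7 × 18.6 = 13.02 in
λ = L_e / r_min = 13.020 / 0.5831 = 22.3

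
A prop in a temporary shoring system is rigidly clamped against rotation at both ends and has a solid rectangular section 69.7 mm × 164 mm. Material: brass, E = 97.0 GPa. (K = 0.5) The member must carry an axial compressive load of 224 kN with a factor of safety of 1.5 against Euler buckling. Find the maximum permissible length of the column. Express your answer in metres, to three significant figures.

L_max ≈ 7.26 m

Buckling occurs about the weak axis: I_min = h·b³/12 with b = 69.7 mm (the shorter side).
I_min = 164×69.7³/12 = 4.628×10^6 mm⁴
I = 4.628×10^-6 m⁴
Required critical load P_cr = n·P = 1.5 × 224 = 336.0 kN = 3.360×10^5 N
From P_cr = π²EI/(K·L)²:  L = (1/K)·√(π²EI/P_cr) = (1/0.5)·√(π²×9.70×10^10×4.628×10^-6/3.360×10^5)
L = 7.26 m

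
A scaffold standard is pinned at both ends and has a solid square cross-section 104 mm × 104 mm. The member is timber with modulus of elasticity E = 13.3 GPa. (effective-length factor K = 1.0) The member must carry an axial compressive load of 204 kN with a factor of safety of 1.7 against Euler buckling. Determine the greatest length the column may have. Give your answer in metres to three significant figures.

I = a⁴/12 = 104⁴/12 = 9.749×10^6 mm⁴
I = 9.749×10^-6 m⁴
Required critical load P_cr = n·P = 1.7 × 204 = 346.8 kN = 3.468×10^5 N
From P_cr = π²EI/(K·L)²:  L = (1/K)·√(π²EI/P_cr) = (1/1)·√(π²×1.33×10^10×9.749×10^-6/3.468×10^5)
L = 1.92 m

L_max ≈ 1.92 m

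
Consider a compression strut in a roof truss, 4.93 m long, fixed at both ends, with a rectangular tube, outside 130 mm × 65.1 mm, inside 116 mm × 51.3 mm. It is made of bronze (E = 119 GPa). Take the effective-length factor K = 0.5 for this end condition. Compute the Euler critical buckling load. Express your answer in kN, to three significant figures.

Weak-axis I_min = (h_o·b_o³ − h_i·b_i³)/12 with b_o = 65.1, b_i = 51.30 mm (shorter outer/inner sides).
I_min = (130×65.1³ − 116.0×51.30³)/12 = 1.684×10^6 mm⁴
I = 1.684×10^6 mm⁴ = 1.684×10^-6 m⁴
Effective length L_e = K·L = 0.5 × 4.93 = 2.465 m
P_cr = π²EI / L_e² = π² × 119×10⁹ × 1.684×10^-6 / 2.465² = 3.255×10^5 N

P_cr ≈ 325 kN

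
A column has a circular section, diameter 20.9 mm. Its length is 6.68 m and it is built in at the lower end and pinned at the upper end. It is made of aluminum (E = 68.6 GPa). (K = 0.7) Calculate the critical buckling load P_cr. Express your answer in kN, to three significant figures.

I = πd⁴/64 = π×20.9⁴/64 = 9.366×10^3 mm⁴
I = 9.366×10^3 mm⁴ = 9.366×10^-9 m⁴
Effective length L_e = K·L = 0.7 × 6.68 = 4.676 m
P_cr = π²EI / L_e² = π² × 68.6×10⁹ × 9.366×10^-9 / 4.676² = 290.0 N

P_cr ≈ 0.290 kN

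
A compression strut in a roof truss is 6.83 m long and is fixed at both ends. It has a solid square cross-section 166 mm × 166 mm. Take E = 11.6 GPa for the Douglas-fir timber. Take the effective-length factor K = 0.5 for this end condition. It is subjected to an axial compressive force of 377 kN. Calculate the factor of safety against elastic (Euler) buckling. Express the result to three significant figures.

I = a⁴/12 = 166⁴/12 = 6.328×10^7 mm⁴
I = 6.328×10^7 mm⁴ = 6.328×10^-5 m⁴
Effective length L_e = K·L = 0.5 × 6.83 = 3.415 m
P_cr = π²EI / L_e² = π² × 11.6×10⁹ × 6.328×10^-5 / 3.415² = 6.212×10^5 N
Factor of safety n = P_cr / P = 621.19 / 377 = 1.65

n ≈ 1.65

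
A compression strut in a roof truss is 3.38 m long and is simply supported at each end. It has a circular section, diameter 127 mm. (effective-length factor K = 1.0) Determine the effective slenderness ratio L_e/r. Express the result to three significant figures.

I = πd⁴/64 = π×127⁴/64 = 1.277×10^7 mm⁴
A = 1.267×10^4 mm²;  r_min = √(I/A) = √(1.277×10^7/1.267×10^4) = 31.75 mm
L_e = K·L = 1 × 3.38 m = 3.380 m = 3380.0 mm
λ = L_e / r_min = 3380.0 / 31.75 = 106

λ ≈ 106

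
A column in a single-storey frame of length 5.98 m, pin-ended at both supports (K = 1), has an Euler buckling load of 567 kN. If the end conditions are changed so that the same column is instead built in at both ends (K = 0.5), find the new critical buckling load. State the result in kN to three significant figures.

P_cr ≈ 2270 kN

P_cr ∝ 1/K², so P_cr,new = P_cr,old × (K_old/K_new)² = 567 × (1/0.5)²
= 567 × 4.000 = 2270 kN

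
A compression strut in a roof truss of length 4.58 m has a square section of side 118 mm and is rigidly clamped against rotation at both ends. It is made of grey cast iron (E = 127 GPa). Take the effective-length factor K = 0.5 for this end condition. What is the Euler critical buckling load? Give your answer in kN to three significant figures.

P_cr ≈ 3860 kN

I = a⁴/12 = 118⁴/12 = 1.616×10^7 mm⁴
I = 1.616×10^7 mm⁴ = 1.616×10^-5 m⁴
Effective length L_e = K·L = 0.5 × 4.58 = 2.290 m
P_cr = π²EI / L_e² = π² × 127×10⁹ × 1.616×10^-5 / 2.290² = 3.862×10^6 N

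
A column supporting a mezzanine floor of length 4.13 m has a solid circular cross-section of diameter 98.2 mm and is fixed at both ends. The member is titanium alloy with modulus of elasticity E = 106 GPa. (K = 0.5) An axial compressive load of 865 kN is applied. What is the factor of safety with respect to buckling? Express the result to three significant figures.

I = πd⁴/64 = π×98.2⁴/64 = 4.565×10^6 mm⁴
I = 4.565×10^6 mm⁴ = 4.565×10^-6 m⁴
Effective length L_e = K·L = 0.5 × 4.13 = 2.065 m
P_cr = π²EI / L_e² = π² × 106×10⁹ × 4.565×10^-6 / 2.065² = 1.120×10^6 N
Factor of safety n = P_cr / P = 1119.9 / 865 = 1.29

n ≈ 1.29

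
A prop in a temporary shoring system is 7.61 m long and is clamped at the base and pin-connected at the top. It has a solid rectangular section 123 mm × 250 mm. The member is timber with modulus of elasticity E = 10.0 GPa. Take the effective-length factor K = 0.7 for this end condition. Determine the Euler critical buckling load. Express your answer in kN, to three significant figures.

Buckling occurs about the weak axis: I_min = h·b³/12 with b = 123 mm (the shorter side).
I_min = 250×123³/12 = 3.877×10^7 mm⁴
I = 3.877×10^7 mm⁴ = 3.877×10^-5 m⁴
Effective length L_e = K·L = 0.7 × 7.61 = 5.327 m
P_cr = π²EI / L_e² = π² × 10.0×10⁹ × 3.877×10^-5 / 5.327² = 1.348×10^5 N

P_cr ≈ 135 kN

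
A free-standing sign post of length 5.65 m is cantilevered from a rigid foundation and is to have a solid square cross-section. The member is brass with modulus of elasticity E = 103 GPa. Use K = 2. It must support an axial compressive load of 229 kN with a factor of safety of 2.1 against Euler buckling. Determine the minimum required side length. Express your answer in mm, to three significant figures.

Required P_cr = n·P = 2.1 × 229 = 480.9 kN
L_e = K·L = 2 × 5.65 = 11.30 m
Required I = P_cr·L_e²/(π²E) = 4.809×10^5 × 11.30² / (π² × 1.03×10^11) = 6.041×10^-5 m⁴
I_req = 6.041×10^7 mm⁴
Solid square: I = a⁴/12  ⇒  a = (12I)^(1/4) = (12×6.041×10^7)^(1/4) = 164 mm

a ≈ 164 mm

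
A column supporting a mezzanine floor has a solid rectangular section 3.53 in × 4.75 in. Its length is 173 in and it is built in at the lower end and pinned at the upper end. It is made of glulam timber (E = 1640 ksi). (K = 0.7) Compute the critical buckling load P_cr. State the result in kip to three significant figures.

Buckling occurs about the weak axis: I_min = h·b³/12 with b = 3.53 in (the shorter side).
I_min = 4.75×3.53³/12 = 17.41 in⁴
Effective length L_e = K·L = 0.7 × 173 = 121.1 in
P_cr = π²EI / L_e² = π² × 1640×10³ × 17.41 / 121.1² = 1.922×10^4 lb

P_cr ≈ 19.2 kip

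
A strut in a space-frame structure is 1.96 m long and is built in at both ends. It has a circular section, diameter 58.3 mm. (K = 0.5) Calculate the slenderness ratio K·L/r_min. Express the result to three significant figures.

For a solid circle r = d/4 = 58.3/4 = 14.58 mm
L_e = K·L = 0.5 × 1.96 m = 0.9800 m = 980.00 mm
λ = L_e / r_min = 980.00 / 14.57 = 67.2

λ ≈ 67.2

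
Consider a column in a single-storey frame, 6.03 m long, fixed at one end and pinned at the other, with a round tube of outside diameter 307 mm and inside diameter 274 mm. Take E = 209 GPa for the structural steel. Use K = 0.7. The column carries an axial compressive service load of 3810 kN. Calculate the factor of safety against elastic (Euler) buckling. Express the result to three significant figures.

d_o = 307 mm, d_i = 274 mm
I = π(d_o⁴ − d_i⁴)/64 = π(307⁴ − 274.0⁴)/64 = 1.594×10^8 mm⁴
I = 1.594×10^8 mm⁴ = 1.594×10^-4 m⁴
Effective length L_e = K·L = 0.7 × 6.03 = 4.221 m
P_cr = π²EI / L_e² = π² × 209×10⁹ × 1.594×10^-4 / 4.221² = 1.845×10^7 N
Factor of safety n = P_cr / P = 18450 / 3810 = 4.84

n ≈ 4.84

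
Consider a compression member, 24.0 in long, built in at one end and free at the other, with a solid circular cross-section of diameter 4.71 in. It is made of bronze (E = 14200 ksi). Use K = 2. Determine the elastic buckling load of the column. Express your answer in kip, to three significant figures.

P_cr ≈ 1470 kip

I = πd⁴/64 = π×4.71⁴/64 = 24.16 in⁴
Effective length L_e = K·L = 2 × 24.0 = 48.00 in
P_cr = π²EI / L_e² = π² × 14200×10³ × 24.16 / 48.00² = 1.469×10^6 lb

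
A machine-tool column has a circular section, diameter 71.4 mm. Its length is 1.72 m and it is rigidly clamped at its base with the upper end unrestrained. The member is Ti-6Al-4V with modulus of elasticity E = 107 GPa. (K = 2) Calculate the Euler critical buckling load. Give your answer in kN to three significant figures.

I = πd⁴/64 = π×71.4⁴/64 = 1.276×10^6 mm⁴
I = 1.276×10^6 mm⁴ = 1.276×10^-6 m⁴
Effective length L_e = K·L = 2 × 1.72 = 3.440 m
P_cr = π²EI / L_e² = π² × 107×10⁹ × 1.276×10^-6 / 3.440² = 1.138×10^5 N

P_cr ≈ 114 kN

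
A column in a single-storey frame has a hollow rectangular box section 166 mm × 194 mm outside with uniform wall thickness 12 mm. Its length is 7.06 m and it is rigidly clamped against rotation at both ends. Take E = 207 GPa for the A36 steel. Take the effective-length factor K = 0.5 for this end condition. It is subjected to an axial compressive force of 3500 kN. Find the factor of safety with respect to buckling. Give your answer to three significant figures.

n ≈ 1.56

Inner dimensions: h_i = 194 − 2×12 = 170.0 mm, b_i = 166 − 2×12 = 142.0 mm
Weak-axis I_min = (h_o·b_o³ − h_i·b_i³)/12 with b_o = 166, b_i = 142.0 mm (shorter outer/inner sides).
I_min = (194×166³ − 170.0×142.0³)/12 = 3.339×10^7 mm⁴
I = 3.339×10^7 mm⁴ = 3.339×10^-5 m⁴
Effective length L_e = K·L = 0.5 × 7.06 = 3.530 m
P_cr = π²EI / L_e² = π² × 207×10⁹ × 3.339×10^-5 / 3.530² = 5.474×10^6 N
Factor of safety n = P_cr / P = 5474.1 / 3500 = 1.56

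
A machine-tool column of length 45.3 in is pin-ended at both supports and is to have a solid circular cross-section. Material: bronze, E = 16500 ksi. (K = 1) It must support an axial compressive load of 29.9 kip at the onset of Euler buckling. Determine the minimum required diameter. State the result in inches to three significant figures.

d ≈ 1.66 in

L_e = K·L = 1 × 45.3 = 45.30 in
Required I = P_cr·L_e²/(π²E) = 2.990×10^4 × 45.30² / (π² × 1.65×10^7) = 0.3768 in⁴
Solid circle: I = πd⁴/64  ⇒  d = (64I/π)^(1/4) = (64×0.3768/π)^(1/4) = 1.66 in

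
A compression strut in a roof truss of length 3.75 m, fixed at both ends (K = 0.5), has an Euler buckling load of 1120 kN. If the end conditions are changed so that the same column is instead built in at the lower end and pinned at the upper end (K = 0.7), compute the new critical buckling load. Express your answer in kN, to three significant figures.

P_cr ≈ 571 kN

P_cr ∝ 1/K², so P_cr,new = P_cr,old × (K_old/K_new)² = 1120 × (0.5/0.7)²
= 1120 × 0.5102 = 571 kN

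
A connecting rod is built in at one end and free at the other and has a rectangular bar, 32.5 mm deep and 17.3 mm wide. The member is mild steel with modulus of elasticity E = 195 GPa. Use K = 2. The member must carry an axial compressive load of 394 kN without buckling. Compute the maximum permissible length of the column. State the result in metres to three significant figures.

L_max ≈ 0.131 m

Buckling occurs about the weak axis: I_min = h·b³/12 with b = 17.3 mm (the shorter side).
I_min = 32.5×17.3³/12 = 1.402×10^4 mm⁴
I = 1.402×10^-8 m⁴
At the buckling limit P_cr = P = 3.940×10^5 N
From P_cr = π²EI/(K·L)²:  L = (1/K)·√(π²EI/P_cr) = (1/2)·√(π²×1.95×10^11×1.402×10^-8/3.940×10^5)
L = 0.131 m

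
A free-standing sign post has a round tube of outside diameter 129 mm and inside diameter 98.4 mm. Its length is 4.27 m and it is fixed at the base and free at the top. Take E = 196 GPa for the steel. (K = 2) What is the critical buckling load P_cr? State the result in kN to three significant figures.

d_o = 129 mm, d_i = 98.4 mm
I = π(d_o⁴ − d_i⁴)/64 = π(129⁴ − 98.40⁴)/64 = 8.991×10^6 mm⁴
I = 8.991×10^6 mm⁴ = 8.991×10^-6 m⁴
Effective length L_e = K·L = 2 × 4.27 = 8.540 m
P_cr = π²EI / L_e² = π² × 196×10⁹ × 8.991×10^-6 / 8.540² = 2.385×10^5 N

P_cr ≈ 238 kN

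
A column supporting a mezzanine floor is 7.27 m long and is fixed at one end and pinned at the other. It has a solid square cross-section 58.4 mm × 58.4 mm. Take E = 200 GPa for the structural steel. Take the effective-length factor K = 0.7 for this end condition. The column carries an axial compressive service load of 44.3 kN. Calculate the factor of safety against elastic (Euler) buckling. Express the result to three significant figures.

I = a⁴/12 = 58.4⁴/12 = 9.693×10^5 mm⁴
I = 9.693×10^5 mm⁴ = 9.693×10^-7 m⁴
Effective length L_e = K·L = 0.7 × 7.27 = 5.089 m
P_cr = π²EI / L_e² = π² × 200×10⁹ × 9.693×10^-7 / 5.089² = 7.388×10^4 N
Factor of safety n = P_cr / P = 73.881 / 44.3 = 1.67

n ≈ 1.67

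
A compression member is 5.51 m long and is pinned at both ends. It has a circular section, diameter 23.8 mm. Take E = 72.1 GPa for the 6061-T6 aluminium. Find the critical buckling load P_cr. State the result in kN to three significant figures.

I = πd⁴/64 = π×23.8⁴/64 = 1.575×10^4 mm⁴
I = 1.575×10^4 mm⁴ = 1.575×10^-8 m⁴
Effective length L_e = K·L = 1 × 5.51 = 5.510 m
P_cr = π²EI / L_e² = π² × 72.1×10⁹ × 1.575×10^-8 / 5.510² = 369.2 N

P_cr ≈ 0.369 kN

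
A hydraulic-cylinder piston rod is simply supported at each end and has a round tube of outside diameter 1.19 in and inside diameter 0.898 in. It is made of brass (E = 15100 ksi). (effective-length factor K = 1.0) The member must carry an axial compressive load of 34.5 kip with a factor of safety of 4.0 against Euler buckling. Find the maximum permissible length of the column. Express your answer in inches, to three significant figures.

d_o = 1.19 in, d_i = 0.898 in
I = π(d_o⁴ − d_i⁴)/64 = π(1.19⁴ − 0.8980⁴)/64 = 6.652×10^-2 in⁴
Required critical load P_cr = n·P = 4.0 × 34.5 = 138.0 kip = 1.380×10^5 lb
From P_cr = π²EI/(K·L)²:  L = (1/K)·√(π²EI/P_cr) = (1/1)·√(π²×1.51×10^7×6.652×10^-2/1.380×10^5)
L = 8.48 in

L_max ≈ 8.48 in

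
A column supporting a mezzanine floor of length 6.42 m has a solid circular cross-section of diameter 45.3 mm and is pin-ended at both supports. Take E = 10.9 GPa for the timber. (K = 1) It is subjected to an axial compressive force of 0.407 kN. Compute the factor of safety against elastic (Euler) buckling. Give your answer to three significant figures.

n ≈ 1.33

I = πd⁴/64 = π×45.3⁴/64 = 2.067×10^5 mm⁴
I = 2.067×10^5 mm⁴ = 2.067×10^-7 m⁴
Effective length L_e = K·L = 1 × 6.42 = 6.420 m
P_cr = π²EI / L_e² = π² × 10.9×10⁹ × 2.067×10^-7 / 6.420² = 539.5 N
Factor of safety n = P_cr / P = 0.53953 / 0.407 = 1.33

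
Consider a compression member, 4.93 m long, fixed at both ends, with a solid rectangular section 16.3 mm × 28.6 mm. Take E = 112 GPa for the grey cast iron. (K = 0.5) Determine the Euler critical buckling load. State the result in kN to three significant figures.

Buckling occurs about the weak axis: I_min = h·b³/12 with b = 16.3 mm (the shorter side).
I_min = 28.6×16.3³/12 = 1.032×10^4 mm⁴
I = 1.032×10^4 mm⁴ = 1.032×10^-8 m⁴
Effective length L_e = K·L = 0.5 × 4.93 = 2.465 m
P_cr = π²EI / L_e² = π² × 112×10⁹ × 1.032×10^-8 / 2.465² = 1.878×10^3 N

P_cr ≈ 1.88 kN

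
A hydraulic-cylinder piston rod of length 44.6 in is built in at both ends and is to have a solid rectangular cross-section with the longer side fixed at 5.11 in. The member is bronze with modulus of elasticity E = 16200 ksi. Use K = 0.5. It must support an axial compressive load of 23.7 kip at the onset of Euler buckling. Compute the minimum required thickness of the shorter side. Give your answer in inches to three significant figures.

L_e = K·L = 0.5 × 44.6 = 22.30 in
Required I = P_cr·L_e²/(π²E) = 2.370×10^4 × 22.30² / (π² × 1.62×10^7) = 7.371×10^-2 in⁴
Rectangle, weak axis: I_min = h·b³/12 with h = 5.11 in fixed  ⇒  b = (12I/h)^(1/3) = 0.557 in

b ≈ 0.557 in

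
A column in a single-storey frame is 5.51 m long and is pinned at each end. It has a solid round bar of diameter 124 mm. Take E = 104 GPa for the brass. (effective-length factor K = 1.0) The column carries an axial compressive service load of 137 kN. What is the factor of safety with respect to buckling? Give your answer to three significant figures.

n ≈ 2.86

I = πd⁴/64 = π×124⁴/64 = 1.161×10^7 mm⁴
I = 1.161×10^7 mm⁴ = 1.161×10^-5 m⁴
Effective length L_e = K·L = 1 × 5.51 = 5.510 m
P_cr = π²EI / L_e² = π² × 104×10⁹ × 1.161×10^-5 / 5.510² = 3.924×10^5 N
Factor of safety n = P_cr / P = 392.36 / 137 = 2.86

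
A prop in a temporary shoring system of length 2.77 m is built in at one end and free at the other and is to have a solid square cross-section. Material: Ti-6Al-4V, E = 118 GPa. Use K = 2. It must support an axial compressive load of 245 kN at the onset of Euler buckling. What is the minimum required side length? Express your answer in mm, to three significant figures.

L_e = K·L = 2 × 2.77 = 5.540 m
Required I = P_cr·L_e²/(π²E) = 2.450×10^5 × 5.540² / (π² × 1.18×10^11) = 6.457×10^-6 m⁴
I_req = 6.457×10^6 mm⁴
Solid square: I = a⁴/12  ⇒  a = (12I)^(1/4) = (12×6.457×10^6)^(1/4) = 93.8 mm

a ≈ 93.8 mm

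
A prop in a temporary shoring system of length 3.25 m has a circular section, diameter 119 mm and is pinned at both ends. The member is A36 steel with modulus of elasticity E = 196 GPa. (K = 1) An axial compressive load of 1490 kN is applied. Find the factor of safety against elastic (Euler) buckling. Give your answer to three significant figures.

n ≈ 1.21

I = πd⁴/64 = π×119⁴/64 = 9.844×10^6 mm⁴
I = 9.844×10^6 mm⁴ = 9.844×10^-6 m⁴
Effective length L_e = K·L = 1 × 3.25 = 3.250 m
P_cr = π²EI / L_e² = π² × 196×10⁹ × 9.844×10^-6 / 3.250² = 1.803×10^6 N
Factor of safety n = P_cr / P = 1802.8 / 1490 = 1.21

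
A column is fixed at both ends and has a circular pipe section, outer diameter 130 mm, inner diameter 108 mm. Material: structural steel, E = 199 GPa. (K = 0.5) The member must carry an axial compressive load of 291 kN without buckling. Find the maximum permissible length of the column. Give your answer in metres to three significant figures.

L_max ≈ 14.1 m

d_o = 130 mm, d_i = 108 mm
I = π(d_o⁴ − d_i⁴)/64 = π(130⁴ − 108.0⁴)/64 = 7.342×10^6 mm⁴
I = 7.342×10^-6 m⁴
At the buckling limit P_cr = P = 2.910×10^5 N
From P_cr = π²EI/(K·L)²:  L = (1/K)·√(π²EI/P_cr) = (1/0.5)·√(π²×1.99×10^11×7.342×10^-6/2.910×10^5)
L = 14.1 m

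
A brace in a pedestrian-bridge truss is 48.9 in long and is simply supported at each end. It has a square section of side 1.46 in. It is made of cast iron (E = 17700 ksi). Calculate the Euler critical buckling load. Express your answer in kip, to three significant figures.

I = a⁴/12 = 1.46⁴/12 = 0.3786 in⁴
Effective length L_e = K·L = 1 × 48.9 = 48.90 in
P_cr = π²EI / L_e² = π² × 17700×10³ × 0.3786 / 48.90² = 2.766×10^4 lb

P_cr ≈ 27.7 kip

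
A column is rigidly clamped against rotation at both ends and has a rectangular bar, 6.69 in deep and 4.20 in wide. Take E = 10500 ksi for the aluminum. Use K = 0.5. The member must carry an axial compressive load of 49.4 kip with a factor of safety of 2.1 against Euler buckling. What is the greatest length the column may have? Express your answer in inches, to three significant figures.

Buckling occurs about the weak axis: I_min = h·b³/12 with b = 4.20 in (the shorter side).
I_min = 6.69×4.20³/12 = 41.30 in⁴
Required critical load P_cr = n·P = 2.1 × 49.4 = 103.7 kip = 1.037×10^5 lb
From P_cr = π²EI/(K·L)²:  L = (1/K)·√(π²EI/P_cr) = (1/0.5)·√(π²×1.05×10^7×41.30/1.037×10^5)
L = 406 in

L_max ≈ 406 in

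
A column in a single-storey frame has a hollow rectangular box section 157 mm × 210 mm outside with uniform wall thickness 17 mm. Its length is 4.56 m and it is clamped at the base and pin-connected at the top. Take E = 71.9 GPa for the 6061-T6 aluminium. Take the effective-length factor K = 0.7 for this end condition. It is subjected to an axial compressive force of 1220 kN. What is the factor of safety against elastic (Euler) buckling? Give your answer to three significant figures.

n ≈ 2.31

Inner dimensions: h_i = 210 − 2×17 = 176.0 mm, b_i = 157 − 2×17 = 123.0 mm
Weak-axis I_min = (h_o·b_o³ − h_i·b_i³)/12 with b_o = 157, b_i = 123.0 mm (shorter outer/inner sides).
I_min = (210×157³ − 176.0×123.0³)/12 = 4.043×10^7 mm⁴
I = 4.043×10^7 mm⁴ = 4.043×10^-5 m⁴
Effective length L_e = K·L = 0.7 × 4.56 = 3.192 m
P_cr = π²EI / L_e² = π² × 71.9×10⁹ × 4.043×10^-5 / 3.192² = 2.816×10^6 N
Factor of safety n = P_cr / P = 2815.9 / 1220 = 2.31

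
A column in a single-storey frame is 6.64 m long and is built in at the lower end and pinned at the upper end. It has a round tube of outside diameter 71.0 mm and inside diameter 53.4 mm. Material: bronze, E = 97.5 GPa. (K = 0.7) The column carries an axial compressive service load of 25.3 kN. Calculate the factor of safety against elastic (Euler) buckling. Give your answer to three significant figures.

n ≈ 1.49

d_o = 71.0 mm, d_i = 53.4 mm
I = π(d_o⁴ − d_i⁴)/64 = π(71.0⁴ − 53.40⁴)/64 = 8.482×10^5 mm⁴
I = 8.482×10^5 mm⁴ = 8.482×10^-7 m⁴
Effective length L_e = K·L = 0.7 × 6.64 = 4.648 m
P_cr = π²EI / L_e² = π² × 97.5×10⁹ × 8.482×10^-7 / 4.648² = 3.778×10^4 N
Factor of safety n = P_cr / P = 37.783 / 25.3 = 1.49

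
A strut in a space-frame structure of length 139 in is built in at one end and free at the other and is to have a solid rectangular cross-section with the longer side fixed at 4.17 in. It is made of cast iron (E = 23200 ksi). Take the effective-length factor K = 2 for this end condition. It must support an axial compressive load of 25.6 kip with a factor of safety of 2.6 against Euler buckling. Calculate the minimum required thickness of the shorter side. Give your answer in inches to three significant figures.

Required P_cr = n·P = 2.6 × 25.6 = 66.56 kip
L_e = K·L = 2 × 139 = 278.0 in
Required I = P_cr·L_e²/(π²E) = 6.656×10^4 × 278.0² / (π² × 2.32×10^7) = 22.47 in⁴
Rectangle, weak axis: I_min = h·b³/12 with h = 4.17 in fixed  ⇒  b = (12I/h)^(1/3) = 4.01 in

b ≈ 4.01 in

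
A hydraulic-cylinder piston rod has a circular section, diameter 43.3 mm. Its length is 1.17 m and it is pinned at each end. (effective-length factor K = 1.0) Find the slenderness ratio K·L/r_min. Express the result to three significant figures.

λ ≈ 108

For a solid circle r = d/4 = 43.3/4 = 10.82 mm
L_e = K·L = 1 × 1.17 m = 1.170 m = 1170.0 mm
λ = L_e / r_min = 1170.0 / 10.82 = 108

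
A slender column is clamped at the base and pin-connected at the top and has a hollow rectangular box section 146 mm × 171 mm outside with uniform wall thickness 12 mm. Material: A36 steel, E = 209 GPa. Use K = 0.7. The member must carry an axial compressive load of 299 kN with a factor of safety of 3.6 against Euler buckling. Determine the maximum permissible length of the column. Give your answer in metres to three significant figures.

Inner dimensions: h_i = 171 − 2×12 = 147.0 mm, b_i = 146 − 2×12 = 122.0 mm
Weak-axis I_min = (h_o·b_o³ − h_i·b_i³)/12 with b_o = 146, b_i = 122.0 mm (shorter outer/inner sides).
I_min = (171×146³ − 147.0×122.0³)/12 = 2.210×10^7 mm⁴
I = 2.210×10^-5 m⁴
Required critical load P_cr = n·P = 3.6 × 299 = 1076 kN = 1.076×10^6 N
From P_cr = π²EI/(K·L)²:  L = (1/K)·√(π²EI/P_cr) = (1/0.7)·√(π²×2.09×10^11×2.210×10^-5/1.076×10^6)
L = 9.30 m

L_max ≈ 9.30 m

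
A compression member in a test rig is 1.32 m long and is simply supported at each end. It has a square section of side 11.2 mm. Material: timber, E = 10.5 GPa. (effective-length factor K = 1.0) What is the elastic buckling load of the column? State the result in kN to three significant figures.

I = a⁴/12 = 11.2⁴/12 = 1.311×10^3 mm⁴
I = 1.311×10^3 mm⁴ = 1.311×10^-9 m⁴
Effective length L_e = K·L = 1 × 1.32 = 1.320 m
P_cr = π²EI / L_e² = π² × 10.5×10⁹ × 1.311×10^-9 / 1.320² = 77.99 N

P_cr ≈ 0.0780 kN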